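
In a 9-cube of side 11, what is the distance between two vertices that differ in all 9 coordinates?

||(11,11,...,11)|| = √(9)·11 = 33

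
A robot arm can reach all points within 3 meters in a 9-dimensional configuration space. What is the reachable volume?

Volume = π^{9/2}·(3)^9/Γ(11/2) = 23328·π^4/35 ≈ 64924.6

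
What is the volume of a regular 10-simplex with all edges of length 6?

For a regular n-simplex with edge a, V = (a^n / n!)·√((n+1)/2^n). With a=6, n=10: V ≈ 1.72701.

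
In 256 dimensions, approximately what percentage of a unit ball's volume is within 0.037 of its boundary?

1 - (1-0.037)^256 ≈ 0.999936 ≈ 99.9936%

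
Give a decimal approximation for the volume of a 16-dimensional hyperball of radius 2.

Volume = π^{16/2}·(2)^16/Γ(9) = 512·π^8/315 ≈ 15422.6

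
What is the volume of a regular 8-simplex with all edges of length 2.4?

V = (2.4^8 / 8!) · √((8+1) / 2^8) ≈ 0.00511883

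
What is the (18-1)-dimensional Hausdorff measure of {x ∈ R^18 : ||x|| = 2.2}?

S = n·V_n(r)/r = 18·V_18(2.2)/2.2 (volume-to-surface relation), giving 979589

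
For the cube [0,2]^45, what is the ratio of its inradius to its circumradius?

Ratio = (s/2)/(s√45/2) = 45^(-1/2) ≈ 0.149071.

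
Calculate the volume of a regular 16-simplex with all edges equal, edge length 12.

For a regular n-simplex with edge a, V = (a^n / n!)·√((n+1)/2^n). With a=12, n=16: V ≈ 142.32.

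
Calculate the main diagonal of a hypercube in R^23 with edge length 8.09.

||(8.09,8.09,...,8.09)|| = √(23)·8.09 ≈ 38.7983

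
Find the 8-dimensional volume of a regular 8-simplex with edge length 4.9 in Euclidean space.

Volume = 4.9^8 · √(9/2^8) / 8! ≈ 1.54543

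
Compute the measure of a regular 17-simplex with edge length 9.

V = (9^17 / 17!) · √((17+1) / 2^17) ≈ 0.549459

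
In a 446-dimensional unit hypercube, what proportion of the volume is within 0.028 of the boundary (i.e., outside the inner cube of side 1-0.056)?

The inner cube has side 1-2·0.028 = 0.944 and volume (0.944)^446 ≈ 6.879e-12, so the shell holds 1 - 6.879e-12 of the volume.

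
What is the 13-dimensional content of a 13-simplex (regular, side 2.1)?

V_13 = √(14) · 2.1^13 / (13! · 2^(13/2)) ≈ 1.02551e-07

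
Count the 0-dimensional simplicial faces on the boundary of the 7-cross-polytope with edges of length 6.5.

Number of 0-faces = 2^(0+1) · C(7,0+1) = 2 · 7 = 14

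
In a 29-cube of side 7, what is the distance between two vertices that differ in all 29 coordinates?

d = √(7² + 7² + ... + 7²) [29 terms] = √(29·7²) = 7√29 ≈ 37.6962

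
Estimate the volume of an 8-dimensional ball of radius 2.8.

The n-ball volume is π^(n/2)·r^n/Γ(n/2+1). With n=8, r=2.8: V ≈ 15333.9.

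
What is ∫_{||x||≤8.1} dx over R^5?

Volume = π^{5/2}·(8.1)^5/Γ(7/2) ≈ 183537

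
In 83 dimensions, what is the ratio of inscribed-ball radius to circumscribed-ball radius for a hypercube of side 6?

r_in = 6/2 (half the side); r_out = 6√83/2 (half the diagonal). Ratio = 1/√83 ≈ 0.109764.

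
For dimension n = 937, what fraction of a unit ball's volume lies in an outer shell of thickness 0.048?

1 - (1-0.048)^937 ≈ 1 - 9.612e-21 ≈ 100.000000%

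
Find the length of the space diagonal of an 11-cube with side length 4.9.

Diagonal = √11 · 4.9 ≈ 16.2515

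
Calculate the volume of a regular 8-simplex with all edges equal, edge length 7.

Volume = 7^8 · √(9/2^8) / 8! ≈ 26.808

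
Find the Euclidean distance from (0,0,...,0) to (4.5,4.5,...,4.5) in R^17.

d = √(4.5² + 4.5² + ... + 4.5²) [17 terms] = √(17·4.5²) = 4.5√17 ≈ 18.554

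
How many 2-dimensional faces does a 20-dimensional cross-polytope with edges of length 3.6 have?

f_2(20-orthoplex) = 2^3 · (20 choose 3) = 9120.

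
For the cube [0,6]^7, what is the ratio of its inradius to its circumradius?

r_in / r_out = (6/2) / (6√7/2) = 1/√7 ≈ 0.377964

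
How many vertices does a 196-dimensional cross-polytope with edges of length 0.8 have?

The 196-dimensional cross-polytope has 2n = 2·196 = 392 vertices.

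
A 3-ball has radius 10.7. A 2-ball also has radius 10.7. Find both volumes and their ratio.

V_3(10.7) ≈ 5131.45. V_2(10.7) ≈ 359.681. Ratio V_3/V_2 ≈ 14.27.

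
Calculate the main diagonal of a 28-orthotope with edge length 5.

Diagonal = √28 · 5 ≈ 26.4575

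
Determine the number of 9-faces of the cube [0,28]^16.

An n-cube has C(n,k)·2^(n-k) k-faces. Here C(16,9)·2^7 = 11440·128 = 1464320.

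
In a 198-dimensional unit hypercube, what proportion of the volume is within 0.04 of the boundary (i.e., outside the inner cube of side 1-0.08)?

The inner cube has side 1-2·0.04 = 0.92 and volume (0.92)^198 ≈ 6.761e-08, so the shell holds 0.9999999324 of the volume.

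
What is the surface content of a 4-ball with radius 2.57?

S = n·V_n(r)/r = 4·V_4(2.57)/2.57 (volume-to-surface relation), giving 335.065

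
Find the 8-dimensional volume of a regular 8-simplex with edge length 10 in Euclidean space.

For a regular n-simplex with edge a, V = (a^n / n!)·√((n+1)/2^n). With a=10, n=8: V ≈ 465.03.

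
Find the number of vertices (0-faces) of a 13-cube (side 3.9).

An n-cube has C(n,k)·2^(n-k) k-faces. Here C(13,0)·2^13 = 1·8192 = 8192.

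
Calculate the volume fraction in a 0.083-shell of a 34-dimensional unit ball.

V(inner)/V(outer) = ((1-0.083)/1)^34 ≈ 0.05255, so the shell fraction is 0.947452.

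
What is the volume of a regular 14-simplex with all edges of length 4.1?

V = (4.1^14 / 14!) · √((14+1) / 2^14) ≈ 0.000131644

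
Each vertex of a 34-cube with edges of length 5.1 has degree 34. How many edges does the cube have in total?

The 34-cube has n·2^(n-1) = 34·2^33 = 34·8589934592 = 292057776128 edges.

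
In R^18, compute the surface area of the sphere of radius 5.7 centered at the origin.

S_18(5.7) = 2·π^(18/2)·(5.7)^17 / Γ(18/2) ≈ 1.04648e+13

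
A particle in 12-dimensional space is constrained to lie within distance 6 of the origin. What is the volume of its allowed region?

V = 15116544·π^6/5 ≈ 2.90658e+09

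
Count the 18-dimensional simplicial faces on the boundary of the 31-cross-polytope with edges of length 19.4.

Each 18-face is the convex hull of 19 vertices, one chosen as ±e_i from each of 19 distinct axes: 2^19·C(31,19) = 73987797811200.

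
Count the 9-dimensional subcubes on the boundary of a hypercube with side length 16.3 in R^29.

Number of 9-faces = C(29,9) · 2^(29-9) = 10015005 · 1048576 = 10501493882880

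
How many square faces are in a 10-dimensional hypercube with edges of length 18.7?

Choose 2 of 10 axes to span the face (C(10,2) = 45 ways), then fix each of the remaining 8 coordinates at one of its two extreme values (2^8 = 256 ways): 45·256 = 11520.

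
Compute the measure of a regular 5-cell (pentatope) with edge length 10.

V_4 = √(5) · 10^4 / (4! · 2^(4/2)) ≈ 232.924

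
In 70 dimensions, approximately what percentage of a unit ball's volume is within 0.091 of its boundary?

1 - (1-0.091)^70 ≈ 0.998743 ≈ 99.87%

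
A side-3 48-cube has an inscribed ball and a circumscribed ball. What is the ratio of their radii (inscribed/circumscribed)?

Ratio = (s/2)/(s√48/2) = 48^(-1/2) ≈ 0.144338.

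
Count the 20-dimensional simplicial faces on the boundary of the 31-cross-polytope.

An n-cross-polytope has 2^(k+1)·C(n,k+1) k-faces. Here 2^21·C(31,21) = 2097152·44352165 = 93013231534080.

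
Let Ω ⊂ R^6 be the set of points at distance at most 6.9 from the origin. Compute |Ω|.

Volume = π^{6/2}·(6.9)^6/Γ(4) ≈ 557690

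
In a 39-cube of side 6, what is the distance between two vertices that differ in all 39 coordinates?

The space diagonal of an n-cube of side s is s√n. Here 6·√39 ≈ 37.47.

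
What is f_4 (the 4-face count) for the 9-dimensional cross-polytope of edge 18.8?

f_4(9-orthoplex) = 2^5 · (9 choose 5) = 4032.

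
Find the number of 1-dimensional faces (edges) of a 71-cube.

Each of the 2^71 = 2361183241434822606848 vertices has degree 71; total edges = 71·2^71/2 = 83822005070936202543104.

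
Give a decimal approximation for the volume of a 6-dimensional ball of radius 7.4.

The n-ball volume is π^(n/2)·r^n/Γ(n/2+1). With n=6, r=7.4: V ≈ 848572.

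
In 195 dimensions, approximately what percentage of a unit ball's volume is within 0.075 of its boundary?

1 - (1-0.075)^195 ≈ 0.9999997502 ≈ 99.999975%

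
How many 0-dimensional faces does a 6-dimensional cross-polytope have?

f_0(6-orthoplex) = 2^1 · (6 choose 1) = 12.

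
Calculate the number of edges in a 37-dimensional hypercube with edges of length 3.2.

Number of 1-faces = C(37,1)·2^(37-1) = 37·68719476736 = 2542620639232.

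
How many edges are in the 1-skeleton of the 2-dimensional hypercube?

The 2-cube has n·2^(n-1) = 2·2^1 = 2·2 = 4 edges.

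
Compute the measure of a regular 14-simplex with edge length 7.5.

Volume = 7.5^14 · √(15/2^14) / 14! ≈ 0.618422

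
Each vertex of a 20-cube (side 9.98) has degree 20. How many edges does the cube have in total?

Each of the 2^20 = 1048576 vertices has degree 20; total edges = 20·2^20/2 = 10485760.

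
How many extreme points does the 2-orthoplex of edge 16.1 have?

Number of vertices = 2n = 4.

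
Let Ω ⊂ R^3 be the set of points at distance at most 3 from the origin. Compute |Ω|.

The n-ball volume is π^(n/2)·r^n/Γ(n/2+1). With n=3, r=3: V = 36·π ≈ 113.097.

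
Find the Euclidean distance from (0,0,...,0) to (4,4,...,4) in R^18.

||(4,4,...,4)|| = √(18)·4 ≈ 16.9706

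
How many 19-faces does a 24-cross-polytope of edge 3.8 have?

Number of 19-faces = 2^(19+1) · C(24,19+1) = 1048576 · 10626 = 11142168576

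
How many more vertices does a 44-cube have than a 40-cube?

The 44-cube has 2^44 = 17592186044416 vertices. The 40-cube has 2^40 = 1099511627776 vertices. Difference: 17592186044416 - 1099511627776 = 16492674416640.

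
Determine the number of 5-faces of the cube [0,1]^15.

An n-cube has C(n,k)·2^(n-k) k-faces. Here C(15,5)·2^10 = 3003·1024 = 3075072.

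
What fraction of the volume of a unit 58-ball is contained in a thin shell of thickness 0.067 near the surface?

V(inner)/V(outer) = ((1-0.067)/1)^58 ≈ 0.01791, so the shell fraction is 0.982088.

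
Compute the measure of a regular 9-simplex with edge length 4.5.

For a regular n-simplex with edge a, V = (a^n / n!)·√((n+1)/2^n). With a=4.5, n=9: V ≈ 0.291417.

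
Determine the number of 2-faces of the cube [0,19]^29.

An n-cube has C(n,k)·2^(n-k) k-faces. Here C(29,2)·2^27 = 406·134217728 = 54492397568.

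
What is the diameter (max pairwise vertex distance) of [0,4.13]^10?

Diagonal = √10 · 4.13 ≈ 13.0602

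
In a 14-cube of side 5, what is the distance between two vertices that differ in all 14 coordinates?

The space diagonal of an n-cube of side s is s√n. Here 5·√14 ≈ 18.7083.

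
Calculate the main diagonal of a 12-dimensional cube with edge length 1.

The space diagonal of an n-cube of side s is s√n. Here 1·√12 ≈ 3.4641.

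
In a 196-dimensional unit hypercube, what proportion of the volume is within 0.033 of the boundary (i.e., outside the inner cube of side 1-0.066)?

1 - (1 - 2·0.033)^196 = 1 - 0.934^196 ≈ 0.9999984583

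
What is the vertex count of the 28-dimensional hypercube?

An n-cube has 2^n vertices; for n = 28 that is 2^28 = 268435456.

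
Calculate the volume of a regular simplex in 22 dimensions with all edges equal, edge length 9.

For a regular n-simplex with edge a, V = (a^n / n!)·√((n+1)/2^n). With a=9, n=22: V ≈ 0.00205165.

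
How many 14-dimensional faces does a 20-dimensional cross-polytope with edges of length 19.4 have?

An n-cross-polytope has 2^(k+1)·C(n,k+1) k-faces. Here 2^15·C(20,15) = 32768·15504 = 508035072.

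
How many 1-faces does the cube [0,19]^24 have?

Number of 1-faces = C(24,1)·2^(24-1) = 24·8388608 = 201326592.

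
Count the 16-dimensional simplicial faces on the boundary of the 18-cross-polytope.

An n-cross-polytope has 2^(k+1)·C(n,k+1) k-faces. Here 2^17·C(18,17) = 131072·18 = 2359296.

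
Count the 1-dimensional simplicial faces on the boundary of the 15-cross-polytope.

f_1(15-orthoplex) = 2^2 · (15 choose 2) = 420.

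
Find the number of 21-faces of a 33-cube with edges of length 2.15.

f_21(33-cube) = (33 choose 21) · 2^12 = 1453331742720.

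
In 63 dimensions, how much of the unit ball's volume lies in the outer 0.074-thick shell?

1 - (1-0.074)^63 ≈ 0.992121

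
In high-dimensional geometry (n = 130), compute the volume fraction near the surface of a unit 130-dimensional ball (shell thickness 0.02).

1 - (1-0.02)^130 ≈ 0.927658 ≈ 92.77%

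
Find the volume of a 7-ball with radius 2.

Volume = π^{7/2}·(2)^7/Γ(9/2) = 2048·π^3/105 ≈ 604.77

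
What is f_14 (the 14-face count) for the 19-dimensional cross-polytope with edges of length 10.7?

Number of 14-faces = 2^(14+1) · C(19,14+1) = 32768 · 3876 = 127008768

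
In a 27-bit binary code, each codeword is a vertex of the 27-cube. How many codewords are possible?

Each vertex is a binary string of length 27, so there are 2^27 = 134217728.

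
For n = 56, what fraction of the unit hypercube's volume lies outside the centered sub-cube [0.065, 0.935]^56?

Shell fraction = 1 - (1-0.13)^56 ≈ 0.99959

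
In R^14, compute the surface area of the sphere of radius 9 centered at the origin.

The surface area of an n-ball is 2π^(n/2) r^(n-1) / Γ(n/2). For n=14, r=9: 282429536481·π^7/40 ≈ 2.13255e+13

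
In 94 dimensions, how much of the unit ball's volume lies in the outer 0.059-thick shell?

Shell fraction = 1 - (1-0.059)^94 ≈ 0.996708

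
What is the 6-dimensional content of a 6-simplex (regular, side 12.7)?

V = (12.7^6 / 6!) · √((6+1) / 2^6) ≈ 1927.3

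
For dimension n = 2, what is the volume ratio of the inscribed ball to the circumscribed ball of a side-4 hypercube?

The radii are 4/2 and 4√2/2, so the volume ratio is (1/√2)^2 = 2^{-2/2} ≈ 0.5.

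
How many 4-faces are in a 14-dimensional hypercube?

f_4(14-cube) = (14 choose 4) · 2^10 = 1025024.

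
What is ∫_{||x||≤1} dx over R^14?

V_14(1) = π^(14/2) · (1)^14 / Γ(14/2 + 1) = π^7/5040 ≈ 0.599265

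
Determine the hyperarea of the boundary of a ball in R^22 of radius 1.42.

|∂B_22(1.42)| ≈ 255.841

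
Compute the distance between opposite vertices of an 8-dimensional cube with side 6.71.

The space diagonal of an n-cube of side s is s√n. Here 6.71·√8 ≈ 18.9787.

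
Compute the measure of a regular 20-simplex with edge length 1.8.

V_20 = √(21) · 1.8^20 / (20! · 2^(20/2)) ≈ 2.34496e-16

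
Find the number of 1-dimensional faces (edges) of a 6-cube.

Number of 1-faces = C(6,1)·2^(6-1) = 6·32 = 192.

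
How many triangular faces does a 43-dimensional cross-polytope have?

Each 2-face is the convex hull of 3 vertices, one chosen as ±e_i from each of 3 distinct axes: 2^3·C(43,3) = 98728.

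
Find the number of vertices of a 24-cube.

Number of vertices = 2^24 = 16777216.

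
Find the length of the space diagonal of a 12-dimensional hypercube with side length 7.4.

The space diagonal of an n-cube of side s is s√n. Here 7.4·√12 ≈ 25.6344.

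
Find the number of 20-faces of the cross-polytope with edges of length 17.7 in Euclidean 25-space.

Number of 20-faces = 2^(20+1) · C(25,20+1) = 2097152 · 12650 = 26528972800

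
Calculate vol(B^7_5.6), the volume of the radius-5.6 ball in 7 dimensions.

V_7(5.6) = π^(7/2) · (5.6)^7 / Γ(7/2 + 1) ≈ 816012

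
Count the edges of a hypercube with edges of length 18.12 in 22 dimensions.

Each of the 2^22 = 4194304 vertices has degree 22; total edges = 22·2^22/2 = 46137344.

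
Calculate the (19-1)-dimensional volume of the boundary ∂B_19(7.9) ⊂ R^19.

S = n·V_n(r)/r = 19·V_19(7.9)/7.9 (volume-to-surface relation), giving 1.27241e+16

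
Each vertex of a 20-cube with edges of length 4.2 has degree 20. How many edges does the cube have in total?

Number of 1-faces = C(20,1)·2^(20-1) = 20·524288 = 10485760.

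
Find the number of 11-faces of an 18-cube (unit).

Choose 11 of 18 axes to span the face (C(18,11) = 31824 ways), then fix each of the remaining 7 coordinates at one of its two extreme values (2^7 = 128 ways): 31824·128 = 4073472.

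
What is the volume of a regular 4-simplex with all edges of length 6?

Volume = 6^4 · √(5/2^4) / 4! ≈ 30.1869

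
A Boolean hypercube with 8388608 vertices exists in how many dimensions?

Since 2^n = 8388608, we have n = 23.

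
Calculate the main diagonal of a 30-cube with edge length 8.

Diagonal = √30 · 8 ≈ 43.8178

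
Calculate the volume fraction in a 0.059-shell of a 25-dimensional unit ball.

Shell fraction = 1 - (1-0.059)^25 ≈ 0.781354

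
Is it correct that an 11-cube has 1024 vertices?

False. The 11-cube has 2^11 = 2048 vertices.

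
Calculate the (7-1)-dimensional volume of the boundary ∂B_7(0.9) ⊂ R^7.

|∂B_7(0.9)| ≈ 17.5765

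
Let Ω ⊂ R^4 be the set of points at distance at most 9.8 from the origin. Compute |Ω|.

V_4(9.8) = π^(4/2) · (9.8)^4 / Γ(4/2 + 1) ≈ 45517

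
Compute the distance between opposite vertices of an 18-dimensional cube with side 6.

The space diagonal of an n-cube of side s is s√n. Here 6·√18 ≈ 25.4558.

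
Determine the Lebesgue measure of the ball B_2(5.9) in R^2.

V_2(5.9) = π^(2/2) · (5.9)^2 / Γ(2/2 + 1) ≈ 109.359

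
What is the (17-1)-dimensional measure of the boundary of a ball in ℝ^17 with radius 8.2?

|∂B_17(8.2)| ≈ 1.00146e+15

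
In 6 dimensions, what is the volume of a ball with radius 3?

The n-ball volume is π^(n/2)·r^n/Γ(n/2+1). With n=6, r=3: V = 243·π^3/2 ≈ 3767.26.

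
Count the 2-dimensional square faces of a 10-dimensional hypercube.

Number of 2-faces = C(10,2) · 2^(10-2) = 45 · 256 = 11520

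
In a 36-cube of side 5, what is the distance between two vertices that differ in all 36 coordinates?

Diagonal = √36 · 5 = 30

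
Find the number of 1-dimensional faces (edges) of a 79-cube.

Each of the 2^79 = 604462909807314587353088 vertices has degree 79; total edges = 79·2^79/2 = 23876284937388926200446976.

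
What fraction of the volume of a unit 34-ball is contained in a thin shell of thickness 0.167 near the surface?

V(inner)/V(outer) = ((1-0.167)/1)^34 ≈ 0.002004, so the shell fraction is 0.997996.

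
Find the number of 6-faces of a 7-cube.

Number of 6-faces = C(7,6) · 2^(7-6) = 7 · 2 = 14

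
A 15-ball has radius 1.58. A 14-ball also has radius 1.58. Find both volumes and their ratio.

V_15(1.58) ≈ 364.155. V_14(1.58) ≈ 362.091. Ratio V_15/V_14 ≈ 1.006.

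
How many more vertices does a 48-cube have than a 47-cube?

The 48-cube has 2^48 = 281474976710656 vertices. The 47-cube has 2^47 = 140737488355328 vertices. Difference: 281474976710656 - 140737488355328 = 140737488355328.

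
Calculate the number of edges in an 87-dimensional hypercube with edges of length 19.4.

Each of the 2^87 = 154742504910672534362390528 vertices has degree 87; total edges = 87·2^87/2 = 6731298963614255244763987968.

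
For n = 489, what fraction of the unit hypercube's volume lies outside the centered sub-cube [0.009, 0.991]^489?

Shell fraction = 1 - (1-0.018)^489 ≈ 0.999861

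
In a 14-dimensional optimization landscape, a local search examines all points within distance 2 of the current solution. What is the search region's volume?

V = 1024·π^7/315 ≈ 9818.35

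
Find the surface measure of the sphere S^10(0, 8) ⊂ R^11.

|∂B_11(8)| = 68719476736·π^5/945 ≈ 2.22535e+10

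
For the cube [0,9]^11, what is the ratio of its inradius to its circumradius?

For an n-cube of any side s, the inradius is s/2 and the circumradius is s√n/2, so the ratio is 1/√11 ≈ 0.301511.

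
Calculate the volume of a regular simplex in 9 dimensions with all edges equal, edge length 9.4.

V = (9.4^9 / 9!) · √((9+1) / 2^9) ≈ 220.675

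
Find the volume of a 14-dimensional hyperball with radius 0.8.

Volume = π^{14/2}·(0.8)^14/Γ(8) ≈ 0.0263559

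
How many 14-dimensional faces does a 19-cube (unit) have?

An n-cube has C(n,k)·2^(n-k) k-faces. Here C(19,14)·2^5 = 11628·32 = 372096.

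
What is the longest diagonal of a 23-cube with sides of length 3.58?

The space diagonal of an n-cube of side s is s√n. Here 3.58·√23 ≈ 17.1691.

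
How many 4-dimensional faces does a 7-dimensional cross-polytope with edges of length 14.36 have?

Number of 4-faces = 2^(4+1) · C(7,4+1) = 32 · 21 = 672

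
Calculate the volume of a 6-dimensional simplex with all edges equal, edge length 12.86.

Volume = 12.86^6 · √(7/2^6) / 6! ≈ 2077.65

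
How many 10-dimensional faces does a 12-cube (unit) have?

An n-cube has C(n,k)·2^(n-k) k-faces. Here C(12,10)·2^2 = 66·4 = 264.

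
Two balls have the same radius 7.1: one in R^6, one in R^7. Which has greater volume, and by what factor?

V_6(7.1) ≈ 661985, V_7(7.1) ≈ 4.29723e+06. The 7-ball is larger by a factor of 6.491.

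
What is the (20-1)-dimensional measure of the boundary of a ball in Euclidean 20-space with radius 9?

The surface area of an n-ball is 2π^(n/2) r^(n-1) / Γ(n/2). For n=20, r=9: 16677181699666569·π^10/2240 ≈ 6.97226e+17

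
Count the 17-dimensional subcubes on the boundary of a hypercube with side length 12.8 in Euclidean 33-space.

Number of 17-faces = C(33,17) · 2^(33-17) = 1166803110 · 65536 = 76467608616960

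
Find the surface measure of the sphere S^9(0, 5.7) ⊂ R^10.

S_10(5.7) = 2·π^(10/2)·(5.7)^9 / Γ(10/2) ≈ 1.61973e+08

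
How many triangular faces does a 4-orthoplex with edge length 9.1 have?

Each 2-face is the convex hull of 3 vertices, one chosen as ±e_i from each of 3 distinct axes: 2^3·C(4,3) = 32.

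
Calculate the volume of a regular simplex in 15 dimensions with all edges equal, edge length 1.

For a regular n-simplex with edge a, V = (a^n / n!)·√((n+1)/2^n). With a=1, n=15: V ≈ 1.6898e-14.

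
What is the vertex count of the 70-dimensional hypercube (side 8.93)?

The 70-cube has 2^70 = 1180591620717411303424 vertices.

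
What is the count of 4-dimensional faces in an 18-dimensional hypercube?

Number of 4-faces = C(18,4) · 2^(18-4) = 3060 · 16384 = 50135040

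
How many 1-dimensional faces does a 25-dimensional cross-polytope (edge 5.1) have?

Number of 1-faces = 2^(1+1) · C(25,1+1) = 4 · 300 = 1200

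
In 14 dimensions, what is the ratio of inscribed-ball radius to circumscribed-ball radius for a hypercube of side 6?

Ratio = (s/2)/(s√14/2) = 14^(-1/2) ≈ 0.267261.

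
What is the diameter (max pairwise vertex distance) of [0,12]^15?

d = √(12² + 12² + ... + 12²) [15 terms] = √(15·12²) = 12√15 ≈ 46.4758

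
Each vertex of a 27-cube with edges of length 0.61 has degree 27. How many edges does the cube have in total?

Each of the 2^27 = 134217728 vertices has degree 27; total edges = 27·2^27/2 = 1811939328.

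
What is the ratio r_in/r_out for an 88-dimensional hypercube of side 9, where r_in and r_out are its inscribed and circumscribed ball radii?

r_in / r_out = (9/2) / (9√88/2) = 1/√88 ≈ 0.1066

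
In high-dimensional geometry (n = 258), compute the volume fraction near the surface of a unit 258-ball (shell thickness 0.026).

1 - (1-0.026)^258 ≈ 0.998883 ≈ 99.89%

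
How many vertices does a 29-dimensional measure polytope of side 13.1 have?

The 29-cube has 2^29 = 536870912 vertices.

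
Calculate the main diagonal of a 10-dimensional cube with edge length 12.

d = √(12² + 12² + ... + 12²) [10 terms] = √(10·12²) = 12√10 ≈ 37.9473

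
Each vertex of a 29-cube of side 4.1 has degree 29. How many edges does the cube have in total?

Number of 1-faces = C(29,1)·2^(29-1) = 29·268435456 = 7784628224.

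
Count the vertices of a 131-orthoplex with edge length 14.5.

Number of vertices = 2n = 262.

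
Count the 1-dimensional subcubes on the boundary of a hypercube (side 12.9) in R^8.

An n-cube has C(n,k)·2^(n-k) k-faces. Here C(8,1)·2^7 = 8·128 = 1024.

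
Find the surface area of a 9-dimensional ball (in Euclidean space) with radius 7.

S_9(7) = 2·π^(9/2)·(7)^8 / Γ(9/2) = 26353376·π^4/15 ≈ 1.71137e+08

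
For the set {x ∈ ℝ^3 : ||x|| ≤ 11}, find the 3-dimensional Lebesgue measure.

Volume = π^{3/2}·(11)^3/Γ(5/2) = 5324·π/3 ≈ 5575.28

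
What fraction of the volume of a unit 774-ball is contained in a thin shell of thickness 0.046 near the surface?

1 - (1-0.046)^774 ≈ 1 - 1.481e-16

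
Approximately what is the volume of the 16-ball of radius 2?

V_16(2) = π^(16/2) · (2)^16 / Γ(16/2 + 1) = 512·π^8/315 ≈ 15422.6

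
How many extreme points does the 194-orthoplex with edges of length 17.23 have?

The 194-dimensional cross-polytope has 2n = 2·194 = 388 vertices.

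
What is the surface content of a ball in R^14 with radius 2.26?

|∂B_14(2.26)| ≈ 336633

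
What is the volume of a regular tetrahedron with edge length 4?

Volume = (√2/12) · 4³ = 7.54247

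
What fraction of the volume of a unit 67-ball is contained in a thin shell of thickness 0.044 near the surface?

1 - (1-0.044)^67 ≈ 0.950946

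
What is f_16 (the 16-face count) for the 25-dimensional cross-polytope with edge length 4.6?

Number of 16-faces = 2^(16+1) · C(25,16+1) = 131072 · 1081575 = 141764198400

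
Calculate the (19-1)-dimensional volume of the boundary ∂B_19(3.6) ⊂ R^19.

S_19(3.6) = 2·π^(19/2)·(3.6)^18 / Γ(19/2) ≈ 9.13662e+09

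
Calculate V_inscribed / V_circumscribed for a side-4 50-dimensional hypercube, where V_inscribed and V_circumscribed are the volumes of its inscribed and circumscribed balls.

The radii are 4/2 and 4√50/2, so the volume ratio is (1/√50)^50 = 50^{-50/2} ≈ 3.35544e-43.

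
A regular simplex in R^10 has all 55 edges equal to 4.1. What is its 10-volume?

V_10 = √(11) · 4.1^10 / (10! · 2^(10/2)) ≈ 0.0383373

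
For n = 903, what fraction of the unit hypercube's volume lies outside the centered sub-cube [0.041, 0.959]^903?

The inner cube has side 1-2·0.041 = 0.918 and volume (0.918)^903 ≈ 2.799e-34, so the shell holds 1 - 2.799e-34 of the volume.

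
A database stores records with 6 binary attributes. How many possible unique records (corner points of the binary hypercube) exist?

Each vertex is a binary string of length 6, so there are 2^6 = 64.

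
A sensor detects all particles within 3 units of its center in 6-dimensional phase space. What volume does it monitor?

V = 243·π^3/2 ≈ 3767.26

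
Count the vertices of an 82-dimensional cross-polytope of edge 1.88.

The 82-dimensional cross-polytope has 2n = 2·82 = 164 vertices.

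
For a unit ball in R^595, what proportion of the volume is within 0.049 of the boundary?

1 - (1-0.049)^595 ≈ 1 - 1.041e-13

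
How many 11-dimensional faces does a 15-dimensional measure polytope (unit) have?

Number of 11-faces = C(15,11) · 2^(15-11) = 1365 · 16 = 21840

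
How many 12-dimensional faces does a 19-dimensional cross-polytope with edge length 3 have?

An n-cross-polytope has 2^(k+1)·C(n,k+1) k-faces. Here 2^13·C(19,13) = 8192·27132 = 222265344.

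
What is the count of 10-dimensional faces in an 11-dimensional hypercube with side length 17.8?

Choose 10 of 11 axes to span the face (C(11,10) = 11 ways), then fix each of the remaining 1 coordinate at one of its two extreme values (2^1 = 2 ways): 11·2 = 22.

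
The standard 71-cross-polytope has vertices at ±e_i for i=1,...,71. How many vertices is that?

Number of vertices = 2n = 142.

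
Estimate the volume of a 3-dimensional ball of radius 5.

V_3(5) = π^(3/2) · (5)^3 / Γ(3/2 + 1) = 500·π/3 ≈ 523.599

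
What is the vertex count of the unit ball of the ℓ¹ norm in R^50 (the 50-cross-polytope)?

The vertices are ±e_1, ..., ±e_50, so there are 2·50 = 100.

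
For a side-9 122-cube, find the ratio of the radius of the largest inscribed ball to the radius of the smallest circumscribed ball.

For an n-cube of any side s, the inradius is s/2 and the circumradius is s√n/2, so the ratio is 1/√122 ≈ 0.0905357.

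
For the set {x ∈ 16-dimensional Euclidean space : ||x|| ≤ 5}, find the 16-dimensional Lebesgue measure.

V = 30517578125·π^8/8064 ≈ 3.59086e+10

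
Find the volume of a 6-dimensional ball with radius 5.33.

The n-ball volume is π^(n/2)·r^n/Γ(n/2+1). With n=6, r=5.33: V ≈ 118485.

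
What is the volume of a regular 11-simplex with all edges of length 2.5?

V_11 = √(12) · 2.5^11 / (11! · 2^(11/2)) ≈ 4.57204e-05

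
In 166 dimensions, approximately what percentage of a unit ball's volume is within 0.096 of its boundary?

1 - (1-0.096)^166 ≈ 0.999999947 ≈ 99.999995%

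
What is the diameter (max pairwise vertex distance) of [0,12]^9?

d = √(12² + 12² + ... + 12²) [9 terms] = √(9·12²) = 12√9 = 36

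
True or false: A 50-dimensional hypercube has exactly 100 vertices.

False. The 50-cube has 2^50 = 1125899906842624 vertices.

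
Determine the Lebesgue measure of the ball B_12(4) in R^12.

V = 1048576·π^6/45 ≈ 2.2402e+07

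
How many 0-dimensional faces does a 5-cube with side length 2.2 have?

Number of 0-faces = C(5,0) · 2^(5-0) = 1 · 32 = 32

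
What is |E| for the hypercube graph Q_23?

Each of the 2^23 = 8388608 vertices has degree 23; total edges = 23·2^23/2 = 96468992.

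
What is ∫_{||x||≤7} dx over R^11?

V_11(7) = π^(11/2) · (7)^11 / Γ(11/2 + 1) = 18078415936·π^5/1485 ≈ 3.72549e+09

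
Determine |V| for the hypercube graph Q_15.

The 15-cube has 2^15 = 32768 vertices.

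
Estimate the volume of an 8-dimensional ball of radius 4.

The n-ball volume is π^(n/2)·r^n/Γ(n/2+1). With n=8, r=4: V = 8192·π^4/3 ≈ 265992.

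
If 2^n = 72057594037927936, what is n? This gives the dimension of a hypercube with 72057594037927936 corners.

Since 2^n = 72057594037927936, we have n = 56.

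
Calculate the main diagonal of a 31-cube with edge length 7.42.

The space diagonal of an n-cube of side s is s√n. Here 7.42·√31 ≈ 41.3128.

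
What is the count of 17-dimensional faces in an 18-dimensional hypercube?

An n-cube has C(n,k)·2^(n-k) k-faces. Here C(18,17)·2^1 = 18·2 = 36.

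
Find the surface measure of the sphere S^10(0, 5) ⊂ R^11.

S_11(5) = 2·π^(11/2)·(5)^10 / Γ(11/2) = 125000000·π^5/189 ≈ 2.02394e+08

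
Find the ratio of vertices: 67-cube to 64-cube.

The 67-cube has 2^67 = 147573952589676412928 vertices. The 64-cube has 2^64 = 18446744073709551616 vertices. Ratio: 147573952589676412928/18446744073709551616 = 8.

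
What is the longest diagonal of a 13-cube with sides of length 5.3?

d = √(5.3² + 5.3² + ... + 5.3²) [13 terms] = √(13·5.3²) = 5.3√13 ≈ 19.1094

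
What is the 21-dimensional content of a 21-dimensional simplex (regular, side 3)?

For a regular n-simplex with edge a, V = (a^n / n!)·√((n+1)/2^n). With a=3, n=21: V ≈ 6.6313e-13.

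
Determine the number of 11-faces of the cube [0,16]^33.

f_11(33-cube) = (33 choose 11) · 2^22 = 811751838842880.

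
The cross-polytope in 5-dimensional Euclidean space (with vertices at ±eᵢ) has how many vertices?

The vertices are ±e_1, ..., ±e_5, so there are 2·5 = 10.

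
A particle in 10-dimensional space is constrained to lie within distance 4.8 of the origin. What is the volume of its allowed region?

The n-ball volume is π^(n/2)·r^n/Γ(n/2+1). With n=10, r=4.8: V ≈ 1.6557e+07.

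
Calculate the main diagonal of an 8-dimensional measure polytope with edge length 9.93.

The space diagonal of an n-cube of side s is s√n. Here 9.93·√8 ≈ 28.0863.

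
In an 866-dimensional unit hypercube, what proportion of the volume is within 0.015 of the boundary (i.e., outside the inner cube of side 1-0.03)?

Shell fraction = 1 - (1-0.03)^866 ≈ 1 - 3.502e-12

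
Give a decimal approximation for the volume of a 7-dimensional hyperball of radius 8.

The n-ball volume is π^(n/2)·r^n/Γ(n/2+1). With n=7, r=8: V = 33554432·π^3/105 ≈ 9.90855e+06.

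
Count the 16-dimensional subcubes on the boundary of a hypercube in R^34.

f_16(34-cube) = (34 choose 16) · 2^18 = 577755265105920.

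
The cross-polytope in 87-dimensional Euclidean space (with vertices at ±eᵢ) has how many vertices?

An n-cross-polytope has 2n vertices; here n = 87, giving 174.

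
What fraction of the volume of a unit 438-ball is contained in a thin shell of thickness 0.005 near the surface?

V(inner)/V(outer) = ((1-0.005)/1)^438 ≈ 0.1113, so the shell fraction is 0.888696.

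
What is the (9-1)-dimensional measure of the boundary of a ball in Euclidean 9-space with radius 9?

|∂B_9(9)| = 459165024·π^4/35 ≈ 1.27791e+09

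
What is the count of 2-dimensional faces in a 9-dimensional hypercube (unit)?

f_2(9-cube) = (9 choose 2) · 2^7 = 4608.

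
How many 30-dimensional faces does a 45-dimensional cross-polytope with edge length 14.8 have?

An n-cross-polytope has 2^(k+1)·C(n,k+1) k-faces. Here 2^31·C(45,31) = 2147483648·166871334960 = 358353463146530734080.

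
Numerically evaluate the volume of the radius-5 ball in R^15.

Volume = π^{15/2}·(5)^15/Γ(17/2) = 312500000000·π^7/81081 ≈ 1.16407e+10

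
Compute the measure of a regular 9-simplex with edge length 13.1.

Volume = 13.1^9 · √(10/2^9) / 9! ≈ 4375.66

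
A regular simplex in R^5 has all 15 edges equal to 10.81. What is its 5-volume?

V = (10.81^5 / 5!) · √((5+1) / 2^5) ≈ 532.657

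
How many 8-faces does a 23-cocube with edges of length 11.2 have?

f_8(23-orthoplex) = 2^9 · (23 choose 9) = 418401280.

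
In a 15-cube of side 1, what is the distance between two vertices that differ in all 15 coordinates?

The space diagonal of an n-cube of side s is s√n. Here 1·√15 ≈ 3.87298.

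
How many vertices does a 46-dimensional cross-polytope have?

The vertices are ±e_1, ..., ±e_46, so there are 2·46 = 92.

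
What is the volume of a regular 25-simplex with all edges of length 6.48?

V = (6.48^25 / 25!) · √((25+1) / 2^25) ≈ 1.10495e-08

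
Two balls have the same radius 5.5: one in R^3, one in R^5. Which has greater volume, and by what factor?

V_3(5.5) ≈ 696.91, V_5(5.5) ≈ 26491.8. The 5-ball is larger by a factor of 38.01.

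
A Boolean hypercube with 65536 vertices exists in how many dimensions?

Since 2^n = 65536, we have n = 16.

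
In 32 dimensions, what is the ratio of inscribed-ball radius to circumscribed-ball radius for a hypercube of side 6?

Ratio = (s/2)/(s√32/2) = 32^(-1/2) ≈ 0.176777.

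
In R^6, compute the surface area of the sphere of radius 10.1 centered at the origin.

|∂B_6(10.1)| ≈ 3.25879e+06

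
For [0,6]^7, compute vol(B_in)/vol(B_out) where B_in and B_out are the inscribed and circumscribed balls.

The radii are 6/2 and 6√7/2, so the volume ratio is (1/√7)^7 = 7^{-7/2} ≈ 0.00110194.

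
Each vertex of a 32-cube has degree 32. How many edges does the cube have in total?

The 32-cube has n·2^(n-1) = 32·2^31 = 32·2147483648 = 68719476736 edges.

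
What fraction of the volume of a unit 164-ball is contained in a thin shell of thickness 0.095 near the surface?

V(inner)/V(outer) = ((1-0.095)/1)^164 ≈ 7.769e-08, so the shell fraction is 0.9999999223.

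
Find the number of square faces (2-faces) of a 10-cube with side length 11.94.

Number of 2-faces = C(10,2) · 2^(10-2) = 45 · 256 = 11520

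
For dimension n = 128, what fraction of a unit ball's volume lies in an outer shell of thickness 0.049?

1 - (1-0.049)^128 ≈ 0.998389 ≈ 99.84%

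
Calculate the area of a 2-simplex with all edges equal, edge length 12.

Area = (√3/4) · 12² = 62.3538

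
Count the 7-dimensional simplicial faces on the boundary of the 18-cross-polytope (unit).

Number of 7-faces = 2^(7+1) · C(18,7+1) = 256 · 43758 = 11202048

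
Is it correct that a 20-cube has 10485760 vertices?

False. The 20-cube has 2^20 = 1048576 vertices.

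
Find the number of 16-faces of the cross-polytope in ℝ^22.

Number of 16-faces = 2^(16+1) · C(22,16+1) = 131072 · 26334 = 3451650048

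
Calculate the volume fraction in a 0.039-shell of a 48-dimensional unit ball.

V(inner)/V(outer) = ((1-0.039)/1)^48 ≈ 0.1482, so the shell fraction is 0.851843.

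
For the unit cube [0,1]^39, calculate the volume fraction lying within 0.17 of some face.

1 - (1 - 2·0.17)^39 = 1 - 0.66^39 ≈ 0.9999999083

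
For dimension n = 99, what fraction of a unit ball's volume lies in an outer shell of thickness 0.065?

1 - (1-0.065)^99 ≈ 0.998711 ≈ 99.87%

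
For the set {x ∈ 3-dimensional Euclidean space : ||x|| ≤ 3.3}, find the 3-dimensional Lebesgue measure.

Volume = π^{3/2}·(3.3)^3/Γ(5/2) ≈ 150.533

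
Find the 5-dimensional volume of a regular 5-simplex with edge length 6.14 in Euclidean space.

For a regular n-simplex with edge a, V = (a^n / n!)·√((n+1)/2^n). With a=6.14, n=5: V ≈ 31.4892.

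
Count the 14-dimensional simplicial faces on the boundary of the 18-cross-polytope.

Number of 14-faces = 2^(14+1) · C(18,14+1) = 32768 · 816 = 26738688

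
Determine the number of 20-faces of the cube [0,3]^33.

Number of 20-faces = C(33,20) · 2^(33-20) = 573166440 · 8192 = 4695379476480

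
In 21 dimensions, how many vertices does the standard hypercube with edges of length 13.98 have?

Each vertex is a binary string of length 21, so there are 2^21 = 2097152.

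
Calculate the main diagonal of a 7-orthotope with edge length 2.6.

||(2.6,2.6,...,2.6)|| = √(7)·2.6 ≈ 6.87895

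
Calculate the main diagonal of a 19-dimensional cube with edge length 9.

d = √(9² + 9² + ... + 9²) [19 terms] = √(19·9²) = 9√19 ≈ 39.2301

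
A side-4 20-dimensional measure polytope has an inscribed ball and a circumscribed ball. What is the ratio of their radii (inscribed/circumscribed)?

r_in = 4/2 (half the side); r_out = 4√20/2 (half the diagonal). Ratio = 1/√20 ≈ 0.223607.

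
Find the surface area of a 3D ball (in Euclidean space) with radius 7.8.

The surface area of an n-ball is 2π^(n/2) r^(n-1) / Γ(n/2). For n=3, r=7.8: 4πr² = 4π·(7.8)² ≈ 764.538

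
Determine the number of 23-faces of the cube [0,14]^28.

An n-cube has C(n,k)·2^(n-k) k-faces. Here C(28,23)·2^5 = 98280·32 = 3144960.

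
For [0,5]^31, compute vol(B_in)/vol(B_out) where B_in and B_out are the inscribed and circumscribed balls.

Volume scales as r^n, and r_in/r_out = 1/√31, giving (1/√31)^31 ≈ 7.65409e-24.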